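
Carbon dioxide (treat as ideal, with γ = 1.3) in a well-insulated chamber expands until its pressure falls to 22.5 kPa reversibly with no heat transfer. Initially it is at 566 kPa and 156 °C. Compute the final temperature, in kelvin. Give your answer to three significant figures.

Along an adiabat T P^((1−γ)/γ) is constant, so T₂ = T₁ (P₂/P₁)^((γ−1)/γ).
T₁ = 156 °C = 429.1 K.
T₂ = 429.1 × (22.5/566)^(0.231) = 203.9 K.

T₂ ≈ 204 K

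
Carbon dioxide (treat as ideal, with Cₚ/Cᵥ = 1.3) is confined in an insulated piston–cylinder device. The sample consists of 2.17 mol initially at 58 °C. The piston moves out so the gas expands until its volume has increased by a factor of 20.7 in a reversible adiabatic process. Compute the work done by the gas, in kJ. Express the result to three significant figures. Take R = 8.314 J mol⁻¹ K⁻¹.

W ≈ 11.9 kJ

For a reversible adiabat TV^(γ−1) is constant, so T₂ = T₁ (V₁/V₂)^(γ−1).
T₁ = 58 °C = 331.1 K.
T₂ = 331.1 × (1/20.7)^(0.3) = 133.4 K.
Q = 0, so ΔU = W_on_gas = nCᵥΔT with Cᵥ = R/(γ−1) = 27.71 J/(mol·K).
ΔU = 2.17 × 27.71 × (133.4 − 331.1) = -11890 J.
Work done by the gas = −ΔU = 11890 J.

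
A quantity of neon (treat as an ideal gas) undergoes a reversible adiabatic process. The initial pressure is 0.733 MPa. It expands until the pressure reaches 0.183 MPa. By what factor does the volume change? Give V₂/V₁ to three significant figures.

V₂/V₁ ≈ 2.30

From PV^γ = const, V₂/V₁ = (P₁/P₂)^(1/γ).
For a monatomic ideal gas γ = 5/3.
V₂/V₁ = (0.733/0.183)^(3/5) = 2.299.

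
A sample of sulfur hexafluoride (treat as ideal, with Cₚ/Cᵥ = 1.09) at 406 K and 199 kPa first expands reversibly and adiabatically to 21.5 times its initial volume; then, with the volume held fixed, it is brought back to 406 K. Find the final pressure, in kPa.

P₃ ≈ 9.26 kPa

Adiabatic step (PV^γ = const): P₂ = 199×(1/21.5)^(1.09) = 7.023 kPa; T₂ = 406×(1/21.5)^(0.09) = 308 K.
Isochoric: P₃ = P₂(T₃/T₂) = 7.023 × (406/308) = 9.256 kPa.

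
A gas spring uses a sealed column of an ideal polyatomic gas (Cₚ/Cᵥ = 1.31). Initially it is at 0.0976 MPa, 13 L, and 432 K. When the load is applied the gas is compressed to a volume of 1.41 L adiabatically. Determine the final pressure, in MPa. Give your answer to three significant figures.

Since PV^γ is constant along a reversible adiabat, P₂ = P₁ (V₁/V₂)^γ.
P₂ = 0.0976 × (13/1.41)^(1.31) = 1.792 MPa.

P₂ ≈ 1.79 MPa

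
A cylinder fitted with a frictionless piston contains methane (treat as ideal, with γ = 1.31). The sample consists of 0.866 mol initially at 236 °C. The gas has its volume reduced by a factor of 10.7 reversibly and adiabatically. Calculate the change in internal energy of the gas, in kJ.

For a reversible adiabat TV^(γ−1) is constant, so T₂ = T₁ (V₁/V₂)^(γ−1).
T₁ = 236 °C = 509.1 K.
T₂ = 509.1 × 10.7^(0.31) = 1062 K.
Q = 0, so ΔU = W_on_gas = nCᵥΔT with Cᵥ = R/(γ−1) = 26.82 J/(mol·K).
ΔU = 0.866 × 26.82 × (1062 − 509.1) = 12830 J.

ΔU ≈ 12.8 kJ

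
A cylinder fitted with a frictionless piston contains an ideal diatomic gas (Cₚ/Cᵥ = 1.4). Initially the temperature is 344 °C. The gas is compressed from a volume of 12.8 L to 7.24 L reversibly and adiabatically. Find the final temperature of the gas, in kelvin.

T₂ ≈ 775 K

Adiabatic: T₁V₁^(γ−1) = T₂V₂^(γ−1) ⇒ T₂ = T₁ (V₁/V₂)^(γ−1).
T₁ = 344 °C = 617.1 K.
T₂ = 617.1 × (12.8/7.24)^(0.4) = 775.1 K.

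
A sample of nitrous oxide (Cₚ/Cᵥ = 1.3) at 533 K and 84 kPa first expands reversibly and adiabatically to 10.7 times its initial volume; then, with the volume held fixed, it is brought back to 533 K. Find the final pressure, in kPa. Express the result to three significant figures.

P₃ ≈ 7.85 kPa

Adiabatic step (PV^γ = const): P₂ = 84×(1/10.7)^(1.3) = 3.855 kPa; T₂ = 533×(1/10.7)^(0.3) = 261.8 K.
Isochoric: P₃ = P₂(T₃/T₂) = 3.855 × (533/261.8) = 7.85 kPa.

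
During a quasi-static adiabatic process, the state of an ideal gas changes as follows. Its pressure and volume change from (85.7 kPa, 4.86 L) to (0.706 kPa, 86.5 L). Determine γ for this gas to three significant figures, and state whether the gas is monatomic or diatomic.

γ ≈ 1.67; monatomic

PV^γ = const ⇒ γ = ln(P₂/P₁) / ln(V₁/V₂).
γ = ln(0.706/85.7) / ln(4.86/86.5) = 1.667.
γ ≈ 1.67 is close to 5/3, so the gas is monatomic.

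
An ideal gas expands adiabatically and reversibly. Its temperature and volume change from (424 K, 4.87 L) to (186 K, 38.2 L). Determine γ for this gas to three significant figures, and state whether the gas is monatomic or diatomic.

γ ≈ 1.40; diatomic

TV^(γ−1) = const ⇒ γ − 1 = ln(T₂/T₁) / ln(V₁/V₂).
γ = 1 + ln(186/424) / ln(4.87/38.2) = 1.4.
γ ≈ 1.40 is close to 7/5, so the gas is diatomic.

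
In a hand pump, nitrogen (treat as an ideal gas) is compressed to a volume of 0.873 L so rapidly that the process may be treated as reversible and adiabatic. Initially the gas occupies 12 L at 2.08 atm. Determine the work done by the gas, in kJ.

W ≈ -11.7 kJ

γ = 7/5 for a diatomic ideal gas.
P₂ = P₁(V₁/V₂)^γ = 2.08×(12/0.873)^(7/5) = 81.56 atm.
For a reversible adiabat, W_by_gas = (P₁V₁ − P₂V₂)/(γ−1).
W_by = (210800×0.012 − 8.264×10^6×0.000873) / (2/5) = -11710 J.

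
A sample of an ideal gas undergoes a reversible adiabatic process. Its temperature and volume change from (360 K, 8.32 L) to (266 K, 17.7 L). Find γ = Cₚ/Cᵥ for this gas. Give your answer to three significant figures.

TV^(γ−1) = const ⇒ γ − 1 = ln(T₂/T₁) / ln(V₁/V₂).
γ = 1 + ln(266/360) / ln(8.32/17.7) = 1.401.

γ ≈ 1.40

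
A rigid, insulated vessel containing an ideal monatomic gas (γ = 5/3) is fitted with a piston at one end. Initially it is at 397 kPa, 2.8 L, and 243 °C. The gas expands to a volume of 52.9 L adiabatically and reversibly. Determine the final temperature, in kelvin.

Adiabatic: T₁V₁^(γ−1) = T₂V₂^(γ−1) ⇒ T₂ = T₁ (V₁/V₂)^(γ−1).
T₁ = 243 °C = 516.1 K.
T₂ = 516.1 × (2.8/52.9)^(2/3) = 72.76 K.

T₂ ≈ 72.8 K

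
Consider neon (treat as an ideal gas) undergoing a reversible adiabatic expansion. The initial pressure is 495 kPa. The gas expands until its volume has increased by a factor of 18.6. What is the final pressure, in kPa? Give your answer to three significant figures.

Adiabatic: P₁V₁^γ = P₂V₂^γ ⇒ P₂ = P₁ (V₁/V₂)^γ.
For a monatomic ideal gas γ = 5/3.
P₂ = 495 × (1/18.6)^(5/3) = 3.791 kPa.

P₂ ≈ 3.79 kPa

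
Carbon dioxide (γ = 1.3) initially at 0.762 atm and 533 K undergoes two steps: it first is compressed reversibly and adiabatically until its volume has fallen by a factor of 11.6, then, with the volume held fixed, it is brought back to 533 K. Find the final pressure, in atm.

Adiabatic step (PV^γ = const): P₂ = 0.762×11.6^(1.3) = 18.44 atm; T₂ = 533×11.6^(0.3) = 1112 K.
Isochoric: P₃ = P₂(T₃/T₂) = 18.44 × (533/1112) = 8.839 atm.

P₃ ≈ 8.84 atm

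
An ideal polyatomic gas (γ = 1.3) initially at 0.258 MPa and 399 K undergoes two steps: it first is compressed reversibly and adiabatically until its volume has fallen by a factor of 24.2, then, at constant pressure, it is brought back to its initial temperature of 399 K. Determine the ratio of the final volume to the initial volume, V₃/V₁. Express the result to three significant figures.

V₃/V₁ ≈ 0.0159

Adiabatic step: V₂/V₁ = 0.04132; T₂ = T₁·24.2^(0.3) = 1038 K.
Isobaric step: V₃/V₂ = T₃/T₂ = 399/1038.
V₃/V₁ = (V₂/V₁)(V₃/V₂) = 0.04132 × (399/1038) = 0.01589.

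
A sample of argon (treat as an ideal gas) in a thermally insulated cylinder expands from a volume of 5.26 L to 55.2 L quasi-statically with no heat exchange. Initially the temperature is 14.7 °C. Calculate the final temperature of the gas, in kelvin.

T₂ ≈ 60.1 K

For a reversible adiabat TV^(γ−1) is constant, so T₂ = T₁ (V₁/V₂)^(γ−1).
For a monatomic ideal gas γ = 5/3, so γ−1 = 2/3.
T₁ = 14.7 °C = 287.8 K.
T₂ = 287.8 × (5.26/55.2)^(2/3) = 60.05 K.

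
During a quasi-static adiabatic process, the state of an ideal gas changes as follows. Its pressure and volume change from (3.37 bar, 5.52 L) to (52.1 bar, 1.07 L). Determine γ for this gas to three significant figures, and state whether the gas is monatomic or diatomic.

γ ≈ 1.67; monatomic

PV^γ = const ⇒ γ = ln(P₂/P₁) / ln(V₁/V₂).
γ = ln(52.1/3.37) / ln(5.52/1.07) = 1.669.
γ ≈ 1.67 is close to 5/3, so the gas is monatomic.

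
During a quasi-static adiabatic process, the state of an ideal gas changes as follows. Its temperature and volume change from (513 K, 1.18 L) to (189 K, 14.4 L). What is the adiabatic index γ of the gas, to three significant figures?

TV^(γ−1) = const ⇒ γ − 1 = ln(T₂/T₁) / ln(V₁/V₂).
γ = 1 + ln(189/513) / ln(1.18/14.4) = 1.399.

γ ≈ 1.40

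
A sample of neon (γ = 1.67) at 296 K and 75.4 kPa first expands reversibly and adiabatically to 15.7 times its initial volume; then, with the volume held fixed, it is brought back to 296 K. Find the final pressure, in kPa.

P₃ ≈ 4.80 kPa

Adiabatic step (PV^γ = const): P₂ = 75.4×(1/15.7)^(1.67) = 0.759 kPa; T₂ = 296×(1/15.7)^(0.67) = 46.78 K.
Isochoric: P₃ = P₂(T₃/T₂) = 0.759 × (296/46.78) = 4.803 kPa.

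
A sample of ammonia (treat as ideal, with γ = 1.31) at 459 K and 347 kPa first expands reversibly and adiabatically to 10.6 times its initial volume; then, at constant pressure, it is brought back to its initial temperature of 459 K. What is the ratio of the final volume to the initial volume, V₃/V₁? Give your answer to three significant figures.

V₃/V₁ ≈ 22.0

Adiabatic step: V₂/V₁ = 10.6; T₂ = T₁·(1/10.6)^(0.31) = 220.8 K.
Isobaric step: V₃/V₂ = T₃/T₂ = 459/220.8.
V₃/V₁ = (V₂/V₁)(V₃/V₂) = 10.6 × (459/220.8) = 22.04.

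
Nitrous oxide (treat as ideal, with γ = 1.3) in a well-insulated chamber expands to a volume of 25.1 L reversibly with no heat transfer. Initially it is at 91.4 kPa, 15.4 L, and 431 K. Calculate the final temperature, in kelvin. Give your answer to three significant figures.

For a reversible adiabat TV^(γ−1) is constant, so T₂ = T₁ (V₁/V₂)^(γ−1).
T₂ = 431 × (15.4/25.1)^(0.3) = 372.2 K.

T₂ ≈ 372 K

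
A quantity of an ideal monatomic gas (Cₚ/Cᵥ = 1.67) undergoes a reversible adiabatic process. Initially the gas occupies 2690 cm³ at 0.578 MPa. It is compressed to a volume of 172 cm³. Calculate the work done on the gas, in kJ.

W ≈ 12.3 kJ

P₂ = P₁(V₁/V₂)^γ = 0.578×(2690/172)^(1.67) = 57.05 MPa.
For a reversible adiabat, W_by_gas = (P₁V₁ − P₂V₂)/(γ−1).
W_by = (578000×0.00269 − 5.705×10^7×0.000172) / (0.67) = -12330 J.
W_on_gas = −W_by = 12330 J.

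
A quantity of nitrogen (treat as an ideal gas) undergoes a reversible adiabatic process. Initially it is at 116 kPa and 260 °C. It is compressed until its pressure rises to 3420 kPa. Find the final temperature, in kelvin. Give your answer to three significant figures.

Adiabatic: T₂/T₁ = (P₂/P₁)^((γ−1)/γ).
For a diatomic ideal gas γ = 7/5, so (γ−1)/γ = 2/7.
T₁ = 260 °C = 533.1 K.
T₂ = 533.1 × (3420/116)^(2/7) = 1402 K.

T₂ ≈ 1400 K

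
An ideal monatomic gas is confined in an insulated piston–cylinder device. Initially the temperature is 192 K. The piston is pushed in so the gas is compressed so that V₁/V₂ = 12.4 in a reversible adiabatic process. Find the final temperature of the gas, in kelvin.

T₂ ≈ 1030 K

For a reversible adiabat TV^(γ−1) is constant, so T₂ = T₁ (V₁/V₂)^(γ−1).
For a monatomic ideal gas γ = 5/3, so γ−1 = 2/3.
T₂ = 192 × 12.4^(2/3) = 1029 K.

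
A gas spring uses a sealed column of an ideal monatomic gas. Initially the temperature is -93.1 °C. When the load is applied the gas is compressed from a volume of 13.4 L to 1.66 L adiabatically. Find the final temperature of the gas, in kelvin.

Adiabatic: T₁V₁^(γ−1) = T₂V₂^(γ−1) ⇒ T₂ = T₁ (V₁/V₂)^(γ−1).
For a monatomic ideal gas γ = 5/3, so γ−1 = 2/3.
T₁ = -93.1 °C = 180 K.
T₂ = 180 × (13.4/1.66)^(2/3) = 724.5 K.

T₂ ≈ 725 K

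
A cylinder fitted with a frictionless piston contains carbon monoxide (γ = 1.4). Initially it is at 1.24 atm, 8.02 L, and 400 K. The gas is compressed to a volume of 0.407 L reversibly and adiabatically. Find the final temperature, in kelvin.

For a reversible adiabat TV^(γ−1) is constant, so T₂ = T₁ (V₁/V₂)^(γ−1).
T₂ = 400 × (8.02/0.407)^(0.4) = 1318 K.

T₂ ≈ 1320 K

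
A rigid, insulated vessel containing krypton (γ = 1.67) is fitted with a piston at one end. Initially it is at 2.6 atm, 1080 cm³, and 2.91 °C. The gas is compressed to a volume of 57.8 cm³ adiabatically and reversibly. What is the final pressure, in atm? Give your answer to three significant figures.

Since PV^γ is constant along a reversible adiabat, P₂ = P₁ (V₁/V₂)^γ.
P₂ = 2.6 × (1080/57.8)^(1.67) = 345.4 atm.

P₂ ≈ 345 atm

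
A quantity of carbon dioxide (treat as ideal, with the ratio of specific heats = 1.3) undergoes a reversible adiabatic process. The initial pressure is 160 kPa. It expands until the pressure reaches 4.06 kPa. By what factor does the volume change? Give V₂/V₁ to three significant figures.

V₂/V₁ ≈ 16.9

From PV^γ = const, V₂/V₁ = (P₁/P₂)^(1/γ).
V₂/V₁ = (160/4.06)^(0.769) = 16.88.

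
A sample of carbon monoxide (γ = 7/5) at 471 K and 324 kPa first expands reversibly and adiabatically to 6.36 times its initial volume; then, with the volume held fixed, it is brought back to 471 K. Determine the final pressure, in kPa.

Adiabatic step (PV^γ = const): P₂ = 324×(1/6.36)^(7/5) = 24.31 kPa; T₂ = 471×(1/6.36)^(2/5) = 224.7 K.
Isochoric: P₃ = P₂(T₃/T₂) = 24.31 × (471/224.7) = 50.94 kPa.

P₃ ≈ 50.9 kPa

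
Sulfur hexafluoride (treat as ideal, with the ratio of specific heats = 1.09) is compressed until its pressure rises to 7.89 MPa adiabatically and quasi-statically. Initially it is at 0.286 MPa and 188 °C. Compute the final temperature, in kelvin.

T₂ ≈ 606 K

Along an adiabat T P^((1−γ)/γ) is constant, so T₂ = T₁ (P₂/P₁)^((γ−1)/γ).
T₁ = 188 °C = 461.1 K.
T₂ = 461.1 × (7.89/0.286)^(0.0826) = 606.5 K.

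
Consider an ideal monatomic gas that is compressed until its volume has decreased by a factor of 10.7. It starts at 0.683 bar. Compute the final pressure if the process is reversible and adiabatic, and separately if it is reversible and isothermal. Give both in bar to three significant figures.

For a monatomic ideal gas γ = 5/3.
Isothermal: P₂ = P₁(V₁/V₂) = 0.683×10.7 = 7.308 bar.
Adiabatic: P₂ = P₁(V₁/V₂)^γ = 0.683×10.7^(5/3) = 35.49 bar.

adiabatic: 35.5 bar; isothermal: 7.31 bar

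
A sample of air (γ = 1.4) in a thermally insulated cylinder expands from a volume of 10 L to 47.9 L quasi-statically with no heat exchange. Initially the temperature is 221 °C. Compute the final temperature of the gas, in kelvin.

For a reversible adiabat TV^(γ−1) is constant, so T₂ = T₁ (V₁/V₂)^(γ−1).
T₁ = 221 °C = 494.1 K.
T₂ = 494.1 × (10/47.9)^(0.4) = 264.1 K.

T₂ ≈ 264 K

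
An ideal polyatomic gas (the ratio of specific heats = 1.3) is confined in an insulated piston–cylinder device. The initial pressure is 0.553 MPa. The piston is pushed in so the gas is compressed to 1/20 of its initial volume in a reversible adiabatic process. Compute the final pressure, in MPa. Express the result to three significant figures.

P₂ ≈ 27.2 MPa

Since PV^γ is constant along a reversible adiabat, P₂ = P₁ (V₁/V₂)^γ.
P₂ = 0.553 × 20^(1.3) = 27.17 MPa.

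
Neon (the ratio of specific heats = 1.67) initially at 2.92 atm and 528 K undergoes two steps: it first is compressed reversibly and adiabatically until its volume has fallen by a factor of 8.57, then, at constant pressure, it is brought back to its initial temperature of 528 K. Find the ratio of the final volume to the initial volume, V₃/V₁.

Adiabatic step: V₂/V₁ = 0.1167; T₂ = T₁·8.57^(0.67) = 2227 K.
Isobaric step: V₃/V₂ = T₃/T₂ = 528/2227.
V₃/V₁ = (V₂/V₁)(V₃/V₂) = 0.1167 × (528/2227) = 0.02766.

V₃/V₁ ≈ 0.0277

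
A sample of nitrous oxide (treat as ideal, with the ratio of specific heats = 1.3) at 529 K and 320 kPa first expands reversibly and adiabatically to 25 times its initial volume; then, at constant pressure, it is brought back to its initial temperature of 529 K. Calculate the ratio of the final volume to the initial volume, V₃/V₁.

Adiabatic step: V₂/V₁ = 25; T₂ = T₁·(1/25)^(0.3) = 201.4 K.
Isobaric step: V₃/V₂ = T₃/T₂ = 529/201.4.
V₃/V₁ = (V₂/V₁)(V₃/V₂) = 25 × (529/201.4) = 65.66.

V₃/V₁ ≈ 65.7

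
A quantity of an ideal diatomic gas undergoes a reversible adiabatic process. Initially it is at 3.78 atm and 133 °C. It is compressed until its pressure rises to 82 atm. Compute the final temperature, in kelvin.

T₂ ≈ 978 K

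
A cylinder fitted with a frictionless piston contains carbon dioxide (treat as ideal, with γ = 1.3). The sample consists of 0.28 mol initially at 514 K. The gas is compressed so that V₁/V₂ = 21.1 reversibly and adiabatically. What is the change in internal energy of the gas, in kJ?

ΔU ≈ 5.97 kJ

For a reversible adiabat TV^(γ−1) is constant, so T₂ = T₁ (V₁/V₂)^(γ−1).
T₂ = 514 × 21.1^(0.3) = 1283 K.
Q = 0, so ΔU = W_on_gas = nCᵥΔT with Cᵥ = R/(γ−1) = 27.71 J/(mol·K).
ΔU = 0.28 × 27.71 × (1283 − 514) = 5968 J.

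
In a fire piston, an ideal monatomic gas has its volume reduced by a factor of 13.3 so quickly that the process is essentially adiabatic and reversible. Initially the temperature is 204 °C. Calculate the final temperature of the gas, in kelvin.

T₂ ≈ 2680 K

Adiabatic: T₁V₁^(γ−1) = T₂V₂^(γ−1) ⇒ T₂ = T₁ (V₁/V₂)^(γ−1).
For a monatomic ideal gas γ = 5/3, so γ−1 = 2/3.
T₁ = 204 °C = 477.1 K.
T₂ = 477.1 × 13.3^(2/3) = 2678 K.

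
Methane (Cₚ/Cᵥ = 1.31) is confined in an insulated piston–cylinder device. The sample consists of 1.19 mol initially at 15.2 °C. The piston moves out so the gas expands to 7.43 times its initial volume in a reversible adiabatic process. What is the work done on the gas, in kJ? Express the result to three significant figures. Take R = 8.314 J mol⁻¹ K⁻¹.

W ≈ -4.26 kJ

For a reversible adiabat TV^(γ−1) is constant, so T₂ = T₁ (V₁/V₂)^(γ−1).
T₁ = 15.2 °C = 288.3 K.
T₂ = 288.3 × (1/7.43)^(0.31) = 154.9 K.
Q = 0, so ΔU = W_on_gas = nCᵥΔT with Cᵥ = R/(γ−1) = 26.82 J/(mol·K).
ΔU = 1.19 × 26.82 × (154.9 − 288.3) = -4261 J.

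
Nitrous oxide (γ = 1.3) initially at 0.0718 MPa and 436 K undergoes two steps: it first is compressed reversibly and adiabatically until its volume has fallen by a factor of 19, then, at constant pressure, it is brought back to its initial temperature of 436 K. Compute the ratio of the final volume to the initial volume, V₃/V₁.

V₃/V₁ ≈ 0.0218

Adiabatic step: V₂/V₁ = 0.05263; T₂ = T₁·19^(0.3) = 1055 K.
Isobaric step: V₃/V₂ = T₃/T₂ = 436/1055.
V₃/V₁ = (V₂/V₁)(V₃/V₂) = 0.05263 × (436/1055) = 0.02176.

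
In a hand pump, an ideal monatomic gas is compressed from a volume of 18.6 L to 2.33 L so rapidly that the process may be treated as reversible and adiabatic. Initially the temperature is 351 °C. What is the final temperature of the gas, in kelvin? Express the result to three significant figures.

For a reversible adiabat TV^(γ−1) is constant, so T₂ = T₁ (V₁/V₂)^(γ−1).
For a monatomic ideal gas γ = 5/3, so γ−1 = 2/3.
T₁ = 351 °C = 624.1 K.
T₂ = 624.1 × (18.6/2.33)^(2/3) = 2493 K.

T₂ ≈ 2490 K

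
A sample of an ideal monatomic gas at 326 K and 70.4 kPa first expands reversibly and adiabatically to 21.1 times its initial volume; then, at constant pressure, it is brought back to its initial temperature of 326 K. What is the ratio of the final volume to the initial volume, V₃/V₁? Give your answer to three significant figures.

V₃/V₁ ≈ 161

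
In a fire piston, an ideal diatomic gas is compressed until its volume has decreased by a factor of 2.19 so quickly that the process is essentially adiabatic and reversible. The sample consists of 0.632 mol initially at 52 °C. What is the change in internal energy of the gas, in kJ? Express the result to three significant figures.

For a reversible adiabat TV^(γ−1) is constant, so T₂ = T₁ (V₁/V₂)^(γ−1).
γ = 7/5 for a diatomic ideal gas, so γ−1 = 2/5.
T₁ = 52 °C = 325.1 K.
T₂ = 325.1 × 2.19^(2/5) = 444.9 K.
Q = 0, so ΔU = W_on_gas = nCᵥΔT with Cᵥ = R/(γ−1) = 20.79 J/(mol·K).
ΔU = 0.632 × 20.79 × (444.9 − 325.1) = 1573 J.

ΔU ≈ 1.57 kJ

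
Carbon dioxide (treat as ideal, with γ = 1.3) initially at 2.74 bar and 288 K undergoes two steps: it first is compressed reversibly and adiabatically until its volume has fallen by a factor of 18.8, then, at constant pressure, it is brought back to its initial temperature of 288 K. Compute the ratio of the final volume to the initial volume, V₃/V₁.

V₃/V₁ ≈ 0.0221

Adiabatic step: V₂/V₁ = 0.05319; T₂ = T₁·18.8^(0.3) = 694.4 K.
Isobaric step: V₃/V₂ = T₃/T₂ = 288/694.4.
V₃/V₁ = (V₂/V₁)(V₃/V₂) = 0.05319 × (288/694.4) = 0.02206.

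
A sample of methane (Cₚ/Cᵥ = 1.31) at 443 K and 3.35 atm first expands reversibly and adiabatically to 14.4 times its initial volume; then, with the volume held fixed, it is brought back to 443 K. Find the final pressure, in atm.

P₃ ≈ 0.233 atm

Adiabatic step (PV^γ = const): P₂ = 3.35×(1/14.4)^(1.31) = 0.1018 atm; T₂ = 443×(1/14.4)^(0.31) = 193.8 K.
Isochoric: P₃ = P₂(T₃/T₂) = 0.1018 × (443/193.8) = 0.2326 atm.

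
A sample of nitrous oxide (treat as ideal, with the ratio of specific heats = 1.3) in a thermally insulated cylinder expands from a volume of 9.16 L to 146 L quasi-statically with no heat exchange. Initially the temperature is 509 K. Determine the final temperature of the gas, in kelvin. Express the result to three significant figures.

For a reversible adiabat TV^(γ−1) is constant, so T₂ = T₁ (V₁/V₂)^(γ−1).
T₂ = 509 × (9.16/146)^(0.3) = 221.8 K.

T₂ ≈ 222 K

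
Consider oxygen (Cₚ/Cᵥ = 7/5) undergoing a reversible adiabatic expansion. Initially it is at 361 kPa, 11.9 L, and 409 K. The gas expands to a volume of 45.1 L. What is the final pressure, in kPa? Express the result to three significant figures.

Since PV^γ is constant along a reversible adiabat, P₂ = P₁ (V₁/V₂)^γ.
P₂ = 361 × (11.9/45.1)^(7/5) = 55.9 kPa.

P₂ ≈ 55.9 kPa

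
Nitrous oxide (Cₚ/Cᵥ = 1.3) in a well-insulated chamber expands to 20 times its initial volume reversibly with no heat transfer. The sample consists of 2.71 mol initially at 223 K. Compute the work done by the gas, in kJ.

W ≈ 9.93 kJ

For a reversible adiabat TV^(γ−1) is constant, so T₂ = T₁ (V₁/V₂)^(γ−1).
T₂ = 223 × (1/20)^(0.3) = 90.78 K.
Q = 0, so ΔU = W_on_gas = nCᵥΔT with Cᵥ = R/(γ−1) = 27.71 J/(mol·K).
ΔU = 2.71 × 27.71 × (90.78 − 223) = -9930 J.
Work done by the gas = −ΔU = 9930 J.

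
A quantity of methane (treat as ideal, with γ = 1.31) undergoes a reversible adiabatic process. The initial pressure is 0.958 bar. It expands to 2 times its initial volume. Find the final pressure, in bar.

P₂ ≈ 0.386 bar

Since PV^γ is constant along a reversible adiabat, P₂ = P₁ (V₁/V₂)^γ.
P₂ = 0.958 × (1/2)^(1.31) = 0.3864 bar.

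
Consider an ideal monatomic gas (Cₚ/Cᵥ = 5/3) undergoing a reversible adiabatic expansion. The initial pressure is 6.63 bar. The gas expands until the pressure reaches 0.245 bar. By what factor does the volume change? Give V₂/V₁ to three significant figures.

From PV^γ = const, V₂/V₁ = (P₁/P₂)^(1/γ).
V₂/V₁ = (6.63/0.245)^(3/5) = 7.234.

V₂/V₁ ≈ 7.23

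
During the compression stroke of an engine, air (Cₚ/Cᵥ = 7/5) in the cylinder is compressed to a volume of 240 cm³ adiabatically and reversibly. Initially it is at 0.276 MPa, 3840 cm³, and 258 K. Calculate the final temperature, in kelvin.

For a reversible adiabat TV^(γ−1) is constant, so T₂ = T₁ (V₁/V₂)^(γ−1).
T₂ = 258 × (3840/240)^(2/5) = 782.1 K.

T₂ ≈ 782 K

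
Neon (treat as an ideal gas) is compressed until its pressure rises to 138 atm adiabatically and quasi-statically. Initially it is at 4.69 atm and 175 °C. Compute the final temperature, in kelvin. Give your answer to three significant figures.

Along an adiabat T P^((1−γ)/γ) is constant, so T₂ = T₁ (P₂/P₁)^((γ−1)/γ).
For a monatomic ideal gas γ = 5/3, so (γ−1)/γ = 2/5.
T₁ = 175 °C = 448.1 K.
T₂ = 448.1 × (138/4.69)^(2/5) = 1733 K.

T₂ ≈ 1730 K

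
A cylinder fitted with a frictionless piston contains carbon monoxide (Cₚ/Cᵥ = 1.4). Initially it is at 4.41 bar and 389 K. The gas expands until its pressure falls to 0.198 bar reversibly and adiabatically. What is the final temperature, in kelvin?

Along an adiabat T P^((1−γ)/γ) is constant, so T₂ = T₁ (P₂/P₁)^((γ−1)/γ).
T₂ = 389 × (0.198/4.41)^(0.286) = 160.3 K.

T₂ ≈ 160 K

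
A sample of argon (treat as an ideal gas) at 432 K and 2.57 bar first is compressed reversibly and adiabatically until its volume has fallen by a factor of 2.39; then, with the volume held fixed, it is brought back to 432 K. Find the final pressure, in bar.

For a monatomic ideal gas γ = 5/3.
Adiabatic step (PV^γ = const): P₂ = 2.57×2.39^(5/3) = 10.98 bar; T₂ = 432×2.39^(2/3) = 772.2 K.
Isochoric: P₃ = P₂(T₃/T₂) = 10.98 × (432/772.2) = 6.142 bar.

P₃ ≈ 6.14 bar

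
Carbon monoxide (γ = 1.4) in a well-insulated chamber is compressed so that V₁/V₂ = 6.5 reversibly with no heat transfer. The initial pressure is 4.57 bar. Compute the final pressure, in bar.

P₂ ≈ 62.8 bar

Adiabatic: P₁V₁^γ = P₂V₂^γ ⇒ P₂ = P₁ (V₁/V₂)^γ.
P₂ = 4.57 × 6.5^(1.4) = 62.81 bar.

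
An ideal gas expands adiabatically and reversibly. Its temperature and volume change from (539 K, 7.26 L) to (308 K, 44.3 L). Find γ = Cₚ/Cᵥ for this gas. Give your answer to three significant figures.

TV^(γ−1) = const ⇒ γ − 1 = ln(T₂/T₁) / ln(V₁/V₂).
γ = 1 + ln(308/539) / ln(7.26/44.3) = 1.309.

γ ≈ 1.31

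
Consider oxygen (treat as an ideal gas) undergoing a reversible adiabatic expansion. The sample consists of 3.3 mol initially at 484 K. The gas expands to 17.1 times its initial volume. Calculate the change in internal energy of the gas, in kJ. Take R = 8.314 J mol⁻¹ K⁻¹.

ΔU ≈ -22.5 kJ

Adiabatic: T₁V₁^(γ−1) = T₂V₂^(γ−1) ⇒ T₂ = T₁ (V₁/V₂)^(γ−1).
γ = 7/5 for a diatomic ideal gas, so γ−1 = 2/5.
T₂ = 484 × (1/17.1)^(2/5) = 155.5 K.
Q = 0, so ΔU = W_on_gas = nCᵥΔT with Cᵥ = R/(γ−1) = 20.79 J/(mol·K).
ΔU = 3.3 × 20.79 × (155.5 − 484) = -22530 J.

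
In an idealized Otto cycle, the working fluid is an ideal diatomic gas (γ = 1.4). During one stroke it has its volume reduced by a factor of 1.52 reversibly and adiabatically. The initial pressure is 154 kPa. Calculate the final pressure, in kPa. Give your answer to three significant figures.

P₂ ≈ 277 kPa

Adiabatic: P₁V₁^γ = P₂V₂^γ ⇒ P₂ = P₁ (V₁/V₂)^γ.
P₂ = 154 × 1.52^(1.4) = 276.8 kPa.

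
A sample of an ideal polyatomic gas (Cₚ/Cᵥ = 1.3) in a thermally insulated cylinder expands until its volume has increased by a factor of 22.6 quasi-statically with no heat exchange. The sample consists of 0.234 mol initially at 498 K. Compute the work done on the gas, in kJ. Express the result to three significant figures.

W ≈ -1.96 kJ

For a reversible adiabat TV^(γ−1) is constant, so T₂ = T₁ (V₁/V₂)^(γ−1).
T₂ = 498 × (1/22.6)^(0.3) = 195.4 K.
Q = 0, so ΔU = W_on_gas = nCᵥΔT with Cᵥ = R/(γ−1) = 27.71 J/(mol·K).
ΔU = 0.234 × 27.71 × (195.4 − 498) = -1962 J.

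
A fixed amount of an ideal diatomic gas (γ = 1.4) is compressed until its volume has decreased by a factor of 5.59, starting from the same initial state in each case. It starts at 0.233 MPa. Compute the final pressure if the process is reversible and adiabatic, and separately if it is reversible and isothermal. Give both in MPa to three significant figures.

adiabatic: 2.59 MPa; isothermal: 1.30 MPa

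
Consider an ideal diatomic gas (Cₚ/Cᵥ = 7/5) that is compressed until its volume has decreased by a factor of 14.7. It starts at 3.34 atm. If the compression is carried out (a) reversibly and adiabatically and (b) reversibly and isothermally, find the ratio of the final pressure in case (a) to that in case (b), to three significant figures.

P_adiabatic / P_isothermal ≈ 2.93

Isothermal: P_b = P₁(V₁/V₂) = 3.34×14.7.
Adiabatic: P_a = P₁(V₁/V₂)^γ = 3.34×14.7^(7/5).
P_a/P_b = (V₁/V₂)^(γ−1) = 14.7^(2/5) = 2.93.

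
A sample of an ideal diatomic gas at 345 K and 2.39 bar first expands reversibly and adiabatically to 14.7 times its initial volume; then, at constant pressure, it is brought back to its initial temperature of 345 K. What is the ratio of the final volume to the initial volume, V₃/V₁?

For a diatomic ideal gas γ = 7/5.
Adiabatic step: V₂/V₁ = 14.7; T₂ = T₁·(1/14.7)^(2/5) = 117.7 K.
Isobaric step: V₃/V₂ = T₃/T₂ = 345/117.7.
V₃/V₁ = (V₂/V₁)(V₃/V₂) = 14.7 × (345/117.7) = 43.08.

V₃/V₁ ≈ 43.1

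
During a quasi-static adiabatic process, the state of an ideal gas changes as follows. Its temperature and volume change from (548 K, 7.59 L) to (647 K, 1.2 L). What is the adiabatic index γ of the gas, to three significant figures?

γ ≈ 1.09

TV^(γ−1) = const ⇒ γ − 1 = ln(T₂/T₁) / ln(V₁/V₂).
γ = 1 + ln(647/548) / ln(7.59/1.2) = 1.09.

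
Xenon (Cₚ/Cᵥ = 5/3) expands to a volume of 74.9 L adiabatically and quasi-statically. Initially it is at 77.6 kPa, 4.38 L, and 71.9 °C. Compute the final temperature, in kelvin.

For a reversible adiabat TV^(γ−1) is constant, so T₂ = T₁ (V₁/V₂)^(γ−1).
T₁ = 71.9 °C = 345 K.
T₂ = 345 × (4.38/74.9)^(2/3) = 51.98 K.

T₂ ≈ 52.0 K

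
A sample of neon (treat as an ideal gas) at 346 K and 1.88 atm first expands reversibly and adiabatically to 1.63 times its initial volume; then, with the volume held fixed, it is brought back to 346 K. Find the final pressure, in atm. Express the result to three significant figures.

P₃ ≈ 1.15 atm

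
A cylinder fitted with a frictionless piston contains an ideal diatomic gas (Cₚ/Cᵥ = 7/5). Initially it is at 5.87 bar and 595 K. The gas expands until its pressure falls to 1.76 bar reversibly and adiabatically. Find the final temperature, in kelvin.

T₂ ≈ 422 K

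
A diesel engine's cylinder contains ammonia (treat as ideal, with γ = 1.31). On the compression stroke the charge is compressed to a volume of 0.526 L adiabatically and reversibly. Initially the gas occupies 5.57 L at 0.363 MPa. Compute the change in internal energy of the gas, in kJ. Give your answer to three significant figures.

ΔU ≈ 7.03 kJ

P₂ = P₁(V₁/V₂)^γ = 0.363×(5.57/0.526)^(1.31) = 7.989 MPa.
For a reversible adiabat, W_by_gas = (P₁V₁ − P₂V₂)/(γ−1).
W_by = (363000×0.00557 − 7.989×10^6×0.000526) / (0.31) = -7033 J.
Q = 0 ⇒ ΔU = −W_by = 7033 J.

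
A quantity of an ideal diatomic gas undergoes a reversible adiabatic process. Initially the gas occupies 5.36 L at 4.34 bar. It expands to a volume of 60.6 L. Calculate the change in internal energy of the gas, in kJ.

γ = 7/5 for a diatomic ideal gas.
P₂ = P₁(V₁/V₂)^γ = 4.34×(5.36/60.6)^(7/5) = 0.1455 bar.
For a reversible adiabat, W_by_gas = (P₁V₁ − P₂V₂)/(γ−1).
W_by = (434000×0.00536 − 14550×0.0606) / (2/5) = 3611 J.
Q = 0 ⇒ ΔU = −W_by = -3611 J.

ΔU ≈ -3.61 kJ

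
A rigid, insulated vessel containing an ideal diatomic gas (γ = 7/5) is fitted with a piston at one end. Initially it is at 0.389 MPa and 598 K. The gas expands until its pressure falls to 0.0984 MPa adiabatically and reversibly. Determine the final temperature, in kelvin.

T₂ ≈ 404 K

Adiabatic: T₂/T₁ = (P₂/P₁)^((γ−1)/γ).
T₂ = 598 × (0.0984/0.389)^(2/7) = 403.8 K.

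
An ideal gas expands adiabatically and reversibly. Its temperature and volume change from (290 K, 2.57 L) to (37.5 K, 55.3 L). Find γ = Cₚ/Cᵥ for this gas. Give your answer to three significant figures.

TV^(γ−1) = const ⇒ γ − 1 = ln(T₂/T₁) / ln(V₁/V₂).
γ = 1 + ln(37.5/290) / ln(2.57/55.3) = 1.667.

γ ≈ 1.67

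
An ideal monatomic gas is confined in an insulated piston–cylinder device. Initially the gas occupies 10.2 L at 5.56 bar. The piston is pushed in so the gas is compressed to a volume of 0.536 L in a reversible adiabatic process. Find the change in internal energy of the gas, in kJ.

γ = 5/3 for a monatomic ideal gas.
P₂ = P₁(V₁/V₂)^γ = 5.56×(10.2/0.536)^(5/3) = 754.2 bar.
For a reversible adiabat, W_by_gas = (P₁V₁ − P₂V₂)/(γ−1).
W_by = (556000×0.0102 − 7.542×10^7×0.000536) / (2/3) = -52130 J.
Q = 0 ⇒ ΔU = −W_by = 52130 J.

ΔU ≈ 52.1 kJ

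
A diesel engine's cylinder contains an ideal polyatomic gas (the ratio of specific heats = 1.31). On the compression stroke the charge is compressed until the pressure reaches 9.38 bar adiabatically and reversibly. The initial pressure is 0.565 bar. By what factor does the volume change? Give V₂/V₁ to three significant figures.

From PV^γ = const, V₂/V₁ = (P₁/P₂)^(1/γ).
V₂/V₁ = (0.565/9.38)^(0.763) = 0.1171.

V₂/V₁ ≈ 0.117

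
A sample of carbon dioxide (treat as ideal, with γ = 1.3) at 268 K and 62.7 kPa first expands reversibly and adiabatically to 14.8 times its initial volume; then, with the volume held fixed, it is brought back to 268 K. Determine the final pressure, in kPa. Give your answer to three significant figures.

Adiabatic step (PV^γ = const): P₂ = 62.7×(1/14.8)^(1.3) = 1.888 kPa; T₂ = 268×(1/14.8)^(0.3) = 119.4 K.
Isochoric: P₃ = P₂(T₃/T₂) = 1.888 × (268/119.4) = 4.236 kPa.

P₃ ≈ 4.24 kPa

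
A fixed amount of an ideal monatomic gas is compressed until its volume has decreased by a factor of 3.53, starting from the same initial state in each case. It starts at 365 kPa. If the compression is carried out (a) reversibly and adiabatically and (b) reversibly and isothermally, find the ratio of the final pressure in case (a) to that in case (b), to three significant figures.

For a monatomic ideal gas γ = 5/3.
Isothermal: P_b = P₁(V₁/V₂) = 365×3.53.
Adiabatic: P_a = P₁(V₁/V₂)^γ = 365×3.53^(5/3).
P_a/P_b = (V₁/V₂)^(γ−1) = 3.53^(2/3) = 2.318.

P_adiabatic / P_isothermal ≈ 2.32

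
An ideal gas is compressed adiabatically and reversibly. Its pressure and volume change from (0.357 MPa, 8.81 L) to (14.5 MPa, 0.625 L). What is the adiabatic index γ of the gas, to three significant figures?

γ ≈ 1.40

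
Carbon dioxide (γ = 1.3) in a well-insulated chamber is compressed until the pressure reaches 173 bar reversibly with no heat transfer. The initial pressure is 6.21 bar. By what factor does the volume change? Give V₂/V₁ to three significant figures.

V₂/V₁ ≈ 0.0774

From PV^γ = const, V₂/V₁ = (P₁/P₂)^(1/γ).
V₂/V₁ = (6.21/173)^(0.769) = 0.07736.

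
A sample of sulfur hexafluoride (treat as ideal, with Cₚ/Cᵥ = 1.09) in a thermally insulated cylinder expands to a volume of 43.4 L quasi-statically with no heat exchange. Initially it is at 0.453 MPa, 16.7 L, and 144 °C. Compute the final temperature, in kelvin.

T₂ ≈ 383 K

For a reversible adiabat TV^(γ−1) is constant, so T₂ = T₁ (V₁/V₂)^(γ−1).
T₁ = 144 °C = 417.1 K.
T₂ = 417.1 × (16.7/43.4)^(0.09) = 382.8 K.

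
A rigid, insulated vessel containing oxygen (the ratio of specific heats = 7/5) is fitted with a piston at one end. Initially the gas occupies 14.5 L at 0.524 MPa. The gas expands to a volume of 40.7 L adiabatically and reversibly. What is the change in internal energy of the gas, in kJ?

ΔU ≈ -6.42 kJ

P₂ = P₁(V₁/V₂)^γ = 0.524×(14.5/40.7)^(7/5) = 0.1235 MPa.
For a reversible adiabat, W_by_gas = (P₁V₁ − P₂V₂)/(γ−1).
W_by = (524000×0.0145 − 123500×0.0407) / (2/5) = 6425 J.
Q = 0 ⇒ ΔU = −W_by = -6425 J.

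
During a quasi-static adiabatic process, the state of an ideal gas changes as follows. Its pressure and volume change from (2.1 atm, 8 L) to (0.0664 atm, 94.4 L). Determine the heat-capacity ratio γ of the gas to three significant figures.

PV^γ = const ⇒ γ = ln(P₂/P₁) / ln(V₁/V₂).
γ = ln(0.0664/2.1) / ln(8/94.4) = 1.399.

γ ≈ 1.40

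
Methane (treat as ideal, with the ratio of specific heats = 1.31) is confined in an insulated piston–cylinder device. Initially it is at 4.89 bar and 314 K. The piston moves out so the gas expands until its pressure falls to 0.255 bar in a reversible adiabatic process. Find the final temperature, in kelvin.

T₂ ≈ 156 K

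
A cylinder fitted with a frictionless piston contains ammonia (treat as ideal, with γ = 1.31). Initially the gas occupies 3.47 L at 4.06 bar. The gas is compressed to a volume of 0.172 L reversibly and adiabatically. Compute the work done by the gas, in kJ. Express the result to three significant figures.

P₂ = P₁(V₁/V₂)^γ = 4.06×(3.47/0.172)^(1.31) = 207.9 bar.
For a reversible adiabat, W_by_gas = (P₁V₁ − P₂V₂)/(γ−1).
W_by = (406000×0.00347 − 2.079×10^7×0.000172) / (0.31) = -6989 J.

W ≈ -6.99 kJ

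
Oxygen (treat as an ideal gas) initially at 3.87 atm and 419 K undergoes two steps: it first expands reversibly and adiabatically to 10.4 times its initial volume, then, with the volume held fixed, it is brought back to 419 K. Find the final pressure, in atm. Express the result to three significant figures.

P₃ ≈ 0.372 atm

For a diatomic ideal gas γ = 7/5.
Adiabatic step (PV^γ = const): P₂ = 3.87×(1/10.4)^(7/5) = 0.1458 atm; T₂ = 419×(1/10.4)^(2/5) = 164.2 K.
Isochoric: P₃ = P₂(T₃/T₂) = 0.1458 × (419/164.2) = 0.3721 atm.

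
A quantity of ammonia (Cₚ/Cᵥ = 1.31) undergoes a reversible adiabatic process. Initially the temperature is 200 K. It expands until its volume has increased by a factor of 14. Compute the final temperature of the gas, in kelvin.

T₂ ≈ 88.3 K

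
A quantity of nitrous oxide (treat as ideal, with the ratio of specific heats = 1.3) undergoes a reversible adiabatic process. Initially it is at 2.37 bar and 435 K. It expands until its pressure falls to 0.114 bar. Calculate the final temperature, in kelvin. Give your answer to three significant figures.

Along an adiabat T P^((1−γ)/γ) is constant, so T₂ = T₁ (P₂/P₁)^((γ−1)/γ).
T₂ = 435 × (0.114/2.37)^(0.231) = 216 K.

T₂ ≈ 216 K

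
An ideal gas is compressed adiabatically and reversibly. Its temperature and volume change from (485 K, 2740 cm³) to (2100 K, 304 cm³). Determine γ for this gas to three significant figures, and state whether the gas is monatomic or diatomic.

γ ≈ 1.67; monatomic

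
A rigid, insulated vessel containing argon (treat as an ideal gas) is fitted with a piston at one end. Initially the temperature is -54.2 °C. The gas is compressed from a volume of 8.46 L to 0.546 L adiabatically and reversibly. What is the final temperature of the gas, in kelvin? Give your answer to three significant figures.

T₂ ≈ 1360 K

For a reversible adiabat TV^(γ−1) is constant, so T₂ = T₁ (V₁/V₂)^(γ−1).
For a monatomic ideal gas γ = 5/3, so γ−1 = 2/3.
T₁ = -54.2 °C = 218.9 K.
T₂ = 218.9 × (8.46/0.546)^(2/3) = 1361 K.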